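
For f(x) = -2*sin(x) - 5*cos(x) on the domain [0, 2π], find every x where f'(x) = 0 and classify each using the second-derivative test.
f'(x) = 5*sin(x) - 2*cos(x)

Solve f'(x) = 0 on [0, 2π]:
  f'(x) = 0 ⇔ -2*cos(x) = -5*sin(x) ⇔ tan(x) = 2/5, i.e. x = arctan(2/5) + nπ; keep the solutions lying in [0, 2π].
  ⇒ x = atan(2/5) ≈ 0.3805, atan(2/5) + pi ≈ 3.5221

f''(x) = 2*sin(x) + 5*cos(x)
Second-derivative test at each critical point:
  f''(0.3805) = 5.3852 > 0 → local minimum
  f''(3.5221) = -5.3852 < 0 → local maximum

Critical points: x = atan(2/5) ≈ 0.3805 (local minimum); x = atan(2/5) + pi ≈ 3.5221 (local maximum)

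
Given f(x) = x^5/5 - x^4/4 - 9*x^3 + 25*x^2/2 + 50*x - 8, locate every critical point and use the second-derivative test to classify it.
f'(x) = x^4 - x^3 - 27*x^2 + 25*x + 50

Solve f'(x) = 0:
  Factor: x^4 - x^3 - 27*x^2 + 25*x + 50 = (x - 5)*(x - 2)*(x + 1)*(x + 5) = 0.
  ⇒ x = -5, -1, 2, 5

f''(x) = 4*x^3 - 3*x^2 - 54*x + 25
Second-derivative test at each critical point:
  f''(-5) = -280 < 0 → local maximum
  f''(-1) = 72 > 0 → local minimum
  f''(2) = -63 < 0 → local maximum
  f''(5) = 180 > 0 → local minimum

Critical points: x = -5 (local maximum); x = -1 (local minimum); x = 2 (local maximum); x = 5 (local minimum)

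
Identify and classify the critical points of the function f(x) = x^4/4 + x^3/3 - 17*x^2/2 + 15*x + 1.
f'(x) = x^3 + x^2 - 17*x + 15

Solve f'(x) = 0:
  Factor: x^3 + x^2 - 17*x + 15 = (x - 3)*(x - 1)*(x + 5) = 0.
  ⇒ x = -5, 1, 3

f''(x) = 3*x^2 + 2*x - 17
Second-derivative test at each critical point:
  f''(-5) = 48 > 0 → local minimum
  f''(1) = -12 < 0 → local maximum
  f''(3) = 16 > 0 → local minimum

Critical points: x = -5 (local minimum); x = 1 (local maximum); x = 3 (local minimum)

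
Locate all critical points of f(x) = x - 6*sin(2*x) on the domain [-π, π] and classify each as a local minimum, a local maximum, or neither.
f'(x) = 1 - 12*cos(2*x)

Solve f'(x) = 0 on [-π, π]:
  f'(x) = 0 ⇔ cos(2*x) = 1/12, i.e. 2*x = ±arccos(1/12) + 2nπ; keep the solutions lying in [-π, π].
  ⇒ x = -pi + acos(1/12)/2 ≈ -2.3979, -acos(1/12)/2 ≈ -0.7437, acos(1/12)/2 ≈ 0.7437, pi - acos(1/12)/2 ≈ 2.3979

f''(x) = 24*sin(2*x)
Second-derivative test at each critical point:
  f''(-2.3979) = 23.9165 > 0 → local minimum
  f''(-0.7437) = -23.9165 < 0 → local maximum
  f''(0.7437) = 23.9165 > 0 → local minimum
  f''(2.3979) = -23.9165 < 0 → local maximum

Critical points: x = -pi + acos(1/12)/2 ≈ -2.3979 (local minimum); x = -acos(1/12)/2 ≈ -0.7437 (local maximum); x = acos(1/12)/2 ≈ 0.7437 (local minimum); x = pi - acos(1/12)/2 ≈ 2.3979 (local maximum)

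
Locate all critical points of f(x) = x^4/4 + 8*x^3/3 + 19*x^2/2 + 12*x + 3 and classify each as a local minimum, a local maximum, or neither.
f'(x) = x^3 + 8*x^2 + 19*x + 12

Solve f'(x) = 0:
  Factor: x^3 + 8*x^2 + 19*x + 12 = (x + 1)*(x + 3)*(x + 4) = 0.
  ⇒ x = -4, -3, -1

f''(x) = 3*x^2 + 16*x + 19
Second-derivative test at each critical point:
  f''(-4) = 3 > 0 → local minimum
  f''(-3) = -2 < 0 → local maximum
  f''(-1) = 6 > 0 → local minimum

Critical points: x = -4 (local minimum); x = -3 (local maximum); x = -1 (local minimum)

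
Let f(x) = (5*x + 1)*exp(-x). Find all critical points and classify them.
f'(x) = (4 - 5*x)*exp(-x)

Solve f'(x) = 0:
  f'(x) = (4 - 5*x)·exp(-x) and exp(-x) > 0 for every x, so f'(x) = 0 ⇔ 4 - 5*x = 0.
  4 - 5*x = 0.
  ⇒ x = 4/5

f''(x) = (5*x - 9)*exp(-x)
Second-derivative test at each critical point:
  f''(4/5) = -2.2466 < 0 → local maximum

Critical points: x = 4/5 (local maximum)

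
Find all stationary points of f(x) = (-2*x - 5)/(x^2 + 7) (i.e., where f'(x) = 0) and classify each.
f'(x) = 2*(x^2 + 5*x - 7)/(x^4 + 14*x^2 + 49)

Solve f'(x) = 0:
  f'(x) = 2*(x^2 + 5*x - 7)/(x^2 + 7)^2; the denominator is positive wherever f is defined, so f'(x) = 0 ⇔ 2*x^2 + 10*x - 14 = 0.
  Factor: 2*x^2 + 10*x - 14 = 2*(x^2 + 5*x - 7); x^2 + 5*x - 7 = 0 has no rational roots; quadratic formula: x = (-5 ± √53)/2.
  ⇒ x = -sqrt(53)/2 - 5/2 ≈ -6.1401, -5/2 + sqrt(53)/2 ≈ 1.1401

f''(x) = 2*(-4*x^2*(2*x + 5) + (6*x + 5)*(x^2 + 7))/(x^2 + 7)^3
Second-derivative test at each critical point:
  f''(-6.1401) = -0.0073 < 0 → local maximum
  f''(1.1401) = 0.2114 > 0 → local minimum

Critical points: x = -sqrt(53)/2 - 5/2 ≈ -6.1401 (local maximum); x = -5/2 + sqrt(53)/2 ≈ 1.1401 (local minimum)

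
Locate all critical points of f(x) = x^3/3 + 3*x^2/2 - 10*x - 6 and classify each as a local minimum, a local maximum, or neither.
f'(x) = x^2 + 3*x - 10

Solve f'(x) = 0:
  Factor: x^2 + 3*x - 10 = (x - 2)*(x + 5) = 0.
  ⇒ x = -5, 2

f''(x) = 2*x + 3
Second-derivative test at each critical point:
  f''(-5) = -7 < 0 → local maximum
  f''(2) = 7 > 0 → local minimum

Critical points: x = -5 (local maximum); x = 2 (local minimum)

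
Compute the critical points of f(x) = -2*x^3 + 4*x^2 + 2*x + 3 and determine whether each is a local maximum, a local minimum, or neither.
f'(x) = -6*x^2 + 8*x + 2

Solve f'(x) = 0:
  Factor: -6*x^2 + 8*x + 2 = -2*(3*x^2 - 4*x - 1); 3*x^2 - 4*x - 1 = 0 has no rational roots; quadratic formula: x = (4 ± √28)/6.
  ⇒ x = 2/3 - sqrt(7)/3 ≈ -0.2153, 2/3 + sqrt(7)/3 ≈ 1.5486

f''(x) = 8 - 12*x
Second-derivative test at each critical point:
  f''(-0.2153) = 10.5830 > 0 → local minimum
  f''(1.5486) = -10.5830 < 0 → local maximum

Critical points: x = 2/3 - sqrt(7)/3 ≈ -0.2153 (local minimum); x = 2/3 + sqrt(7)/3 ≈ 1.5486 (local maximum)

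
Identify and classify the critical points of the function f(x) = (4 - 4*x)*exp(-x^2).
f'(x) = 4*(2*x*(x - 1) - 1)*exp(-x^2)

Solve f'(x) = 0:
  f'(x) = (8*x^2 - 8*x - 4)·exp(-x^2) and exp(-x^2) > 0 for every x, so f'(x) = 0 ⇔ 8*x^2 - 8*x - 4 = 0.
  Factor: 8*x^2 - 8*x - 4 = 4*(2*x^2 - 2*x - 1); 2*x^2 - 2*x - 1 = 0 has no rational roots; quadratic formula: x = (2 ± √12)/4.
  ⇒ x = 1/2 - sqrt(3)/2 ≈ -0.3660, 1/2 + sqrt(3)/2 ≈ 1.3660

f''(x) = 8*(2*x^2*(1 - x) + 3*x - 1)*exp(-x^2)
Second-derivative test at each critical point:
  f''(-0.3660) = -12.1190 < 0 → local maximum
  f''(1.3660) = 2.1441 > 0 → local minimum

Critical points: x = 1/2 - sqrt(3)/2 ≈ -0.3660 (local maximum); x = 1/2 + sqrt(3)/2 ≈ 1.3660 (local minimum)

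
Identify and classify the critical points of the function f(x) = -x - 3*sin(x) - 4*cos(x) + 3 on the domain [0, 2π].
f'(x) = 4*sin(x) - 3*cos(x) - 1

Solve f'(x) = 0 on [0, 2π]:
  f'(x) = 0 ⇔ 4*sin(x) - 3*cos(x) = 1. Write the left side as R·cos(x + φ) with R = √((-3)² + (-4)²) = 5, cos φ = -3/5, sin φ = -4/5; then cos(x + φ) = 1/5. Solve for x and keep the solutions lying in [0, 2π].
  ⇒ x = atan((4 + 6*sqrt(6))/(-3 + 8*sqrt(6))) ≈ 0.8449, atan((4 - 6*sqrt(6))/(-8*sqrt(6) - 3)) + pi ≈ 3.5837

f''(x) = 3*sin(x) + 4*cos(x)
Second-derivative test at each critical point:
  f''(0.8449) = 4.8990 > 0 → local minimum
  f''(3.5837) = -4.8990 < 0 → local maximum

Critical points: x = atan((4 + 6*sqrt(6))/(-3 + 8*sqrt(6))) ≈ 0.8449 (local minimum); x = atan((4 - 6*sqrt(6))/(-8*sqrt(6) - 3)) + pi ≈ 3.5837 (local maximum)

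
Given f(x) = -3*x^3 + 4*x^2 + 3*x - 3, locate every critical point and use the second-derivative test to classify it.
f'(x) = -9*x^2 + 8*x + 3

Solve f'(x) = 0:
  9*x^2 - 8*x - 3 = 0 has no rational roots; quadratic formula: x = (8 ± √172)/18.
  ⇒ x = 4/9 - sqrt(43)/9 ≈ -0.2842, 4/9 + sqrt(43)/9 ≈ 1.1730

f''(x) = 8 - 18*x
Second-derivative test at each critical point:
  f''(-0.2842) = 13.1149 > 0 → local minimum
  f''(1.1730) = -13.1149 < 0 → local maximum

Critical points: x = 4/9 - sqrt(43)/9 ≈ -0.2842 (local minimum); x = 4/9 + sqrt(43)/9 ≈ 1.1730 (local maximum)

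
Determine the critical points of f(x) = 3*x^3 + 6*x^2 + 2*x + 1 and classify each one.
f'(x) = 9*x^2 + 12*x + 2

Solve f'(x) = 0:
  9*x^2 + 12*x + 2 = 0 has no rational roots; quadratic formula: x = (-12 ± √72)/18.
  ⇒ x = -2/3 - sqrt(2)/3 ≈ -1.1381, -2/3 + sqrt(2)/3 ≈ -0.1953

f''(x) = 18*x + 12
Second-derivative test at each critical point:
  f''(-1.1381) = -8.4853 < 0 → local maximum
  f''(-0.1953) = 8.4853 > 0 → local minimum

Critical points: x = -2/3 - sqrt(2)/3 ≈ -1.1381 (local maximum); x = -2/3 + sqrt(2)/3 ≈ -0.1953 (local minimum)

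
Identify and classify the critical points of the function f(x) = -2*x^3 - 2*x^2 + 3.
f'(x) = 2*x*(-3*x - 2)

Solve f'(x) = 0:
  Factor: -6*x^2 - 4*x = -2*x*(3*x + 2) = 0.
  ⇒ x = -2/3, 0

f''(x) = -12*x - 4
Second-derivative test at each critical point:
  f''(-2/3) = 4 > 0 → local minimum
  f''(0) = -4 < 0 → local maximum

Critical points: x = -2/3 (local minimum); x = 0 (local maximum)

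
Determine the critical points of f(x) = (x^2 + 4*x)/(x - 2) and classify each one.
f'(x) = (x^2 - 4*x - 8)/(x^2 - 4*x + 4)

Solve f'(x) = 0:
  f'(x) = (x^2 - 4*x - 8)/(x - 2)^2; the denominator is positive wherever f is defined, so f'(x) = 0 ⇔ x^2 - 4*x - 8 = 0.
  x^2 - 4*x - 8 = 0 has no rational roots; quadratic formula: x = (4 ± √48)/2.
  ⇒ x = 2 - 2*sqrt(3) ≈ -1.4641, 2 + 2*sqrt(3) ≈ 5.4641

f''(x) = 24/(x^3 - 6*x^2 + 12*x - 8)
Second-derivative test at each critical point:
  f''(-1.4641) = -0.5774 < 0 → local maximum
  f''(5.4641) = 0.5774 > 0 → local minimum

Critical points: x = 2 - 2*sqrt(3) ≈ -1.4641 (local maximum); x = 2 + 2*sqrt(3) ≈ 5.4641 (local minimum)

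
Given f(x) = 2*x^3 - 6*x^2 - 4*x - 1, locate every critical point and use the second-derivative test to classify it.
f'(x) = 6*x^2 - 12*x - 4

Solve f'(x) = 0:
  Factor: 6*x^2 - 12*x - 4 = 2*(3*x^2 - 6*x - 2); 3*x^2 - 6*x - 2 = 0 has no rational roots; quadratic formula: x = (6 ± √60)/6.
  ⇒ x = 1 - sqrt(15)/3 ≈ -0.2910, 1 + sqrt(15)/3 ≈ 2.2910

f''(x) = 12*x - 12
Second-derivative test at each critical point:
  f''(-0.2910) = -15.4919 < 0 → local maximum
  f''(2.2910) = 15.4919 > 0 → local minimum

Critical points: x = 1 - sqrt(15)/3 ≈ -0.2910 (local maximum); x = 1 + sqrt(15)/3 ≈ 2.2910 (local minimum)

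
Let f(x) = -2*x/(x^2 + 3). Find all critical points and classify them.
f'(x) = 2*(x^2 - 3)/(x^2 + 3)^2

Solve f'(x) = 0:
  f'(x) = 2*(x^2 - 3)/(x^2 + 3)^2; the denominator is positive wherever f is defined, so f'(x) = 0 ⇔ 2*x^2 - 6 = 0.
  Factor: 2*x^2 - 6 = 2*(x^2 - 3); x^2 - 3 = 0 has no rational roots; quadratic formula: x = (0 ± √12)/2.
  ⇒ x = -sqrt(3) ≈ -1.7321, sqrt(3) ≈ 1.7321

f''(x) = 4*x*(9 - x^2)/(x^2 + 3)^3
Second-derivative test at each critical point:
  f''(-1.7321) = -0.1925 < 0 → local maximum
  f''(1.7321) = 0.1925 > 0 → local minimum

Critical points: x = -sqrt(3) ≈ -1.7321 (local maximum); x = sqrt(3) ≈ 1.7321 (local minimum)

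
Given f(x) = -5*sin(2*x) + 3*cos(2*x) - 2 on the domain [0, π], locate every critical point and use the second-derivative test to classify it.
f'(x) = -6*sin(2*x) - 10*cos(2*x)

Solve f'(x) = 0 on [0, π]:
  f'(x) = 0 ⇔ -5*cos(2*x) = 3*sin(2*x) ⇔ tan(2*x) = -5/3, i.e. 2*x = arctan(-5/3) + nπ; keep the solutions lying in [0, π].
  ⇒ x = -atan(5/3)/2 + pi/2 ≈ 1.0556, pi - atan(5/3)/2 ≈ 2.6264

f''(x) = 20*sin(2*x) - 12*cos(2*x)
Second-derivative test at each critical point:
  f''(1.0556) = 23.3238 > 0 → local minimum
  f''(2.6264) = -23.3238 < 0 → local maximum

Critical points: x = -atan(5/3)/2 + pi/2 ≈ 1.0556 (local minimum); x = pi - atan(5/3)/2 ≈ 2.6264 (local maximum)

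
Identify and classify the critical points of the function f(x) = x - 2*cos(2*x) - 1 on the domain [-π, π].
f'(x) = 4*sin(2*x) + 1

Solve f'(x) = 0 on [-π, π]:
  f'(x) = 0 ⇔ sin(2*x) = -1/4, i.e. 2*x = arcsin(-1/4) + 2nπ or 2*x = π − arcsin(-1/4) + 2nπ; keep the solutions lying in [-π, π].
  ⇒ x = -pi/2 + asin(1/4)/2 ≈ -1.4445, -asin(1/4)/2 ≈ -0.1263, asin(1/4)/2 + pi/2 ≈ 1.6971, pi - asin(1/4)/2 ≈ 3.0153

f''(x) = 8*cos(2*x)
Second-derivative test at each critical point:
  f''(-1.4445) = -7.7460 < 0 → local maximum
  f''(-0.1263) = 7.7460 > 0 → local minimum
  f''(1.6971) = -7.7460 < 0 → local maximum
  f''(3.0153) = 7.7460 > 0 → local minimum

Critical points: x = -pi/2 + asin(1/4)/2 ≈ -1.4445 (local maximum); x = -asin(1/4)/2 ≈ -0.1263 (local minimum); x = asin(1/4)/2 + pi/2 ≈ 1.6971 (local maximum); x = pi - asin(1/4)/2 ≈ 3.0153 (local minimum)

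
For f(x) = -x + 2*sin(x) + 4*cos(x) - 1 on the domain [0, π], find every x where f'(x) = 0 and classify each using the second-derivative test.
f'(x) = -4*sin(x) + 2*cos(x) - 1

Solve f'(x) = 0 on [0, π]:
  f'(x) = 0 ⇔ -4*sin(x) + 2*cos(x) = 1. Write the left side as R·cos(x + φ) with R = √(2² + 4²) = 2*sqrt(5), cos φ = sqrt(5)/5, sin φ = 2*sqrt(5)/5; then cos(x + φ) = sqrt(5)/10. Solve for x and keep the solutions lying in [0, π].
  ⇒ x = atan((-2 + sqrt(19))/(1 + 2*sqrt(19))) ≈ 0.2381

f''(x) = -2*sin(x) - 4*cos(x)
Second-derivative test at each critical point:
  f''(0.2381) = -4.3589 < 0 → local maximum

Critical points: x = atan((-2 + sqrt(19))/(1 + 2*sqrt(19))) ≈ 0.2381 (local maximum)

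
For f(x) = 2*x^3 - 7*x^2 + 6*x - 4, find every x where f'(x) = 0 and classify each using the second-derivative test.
f'(x) = 6*x^2 - 14*x + 6

Solve f'(x) = 0:
  Factor: 6*x^2 - 14*x + 6 = 2*(3*x^2 - 7*x + 3); 3*x^2 - 7*x + 3 = 0 has no rational roots; quadratic formula: x = (7 ± √13)/6.
  ⇒ x = 7/6 - sqrt(13)/6 ≈ 0.5657, sqrt(13)/6 + 7/6 ≈ 1.7676

f''(x) = 12*x - 14
Second-derivative test at each critical point:
  f''(0.5657) = -7.2111 < 0 → local maximum
  f''(1.7676) = 7.2111 > 0 → local minimum

Critical points: x = 7/6 - sqrt(13)/6 ≈ 0.5657 (local maximum); x = sqrt(13)/6 + 7/6 ≈ 1.7676 (local minimum)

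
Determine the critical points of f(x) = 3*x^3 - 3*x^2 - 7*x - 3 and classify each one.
f'(x) = 9*x^2 - 6*x - 7

Solve f'(x) = 0:
  9*x^2 - 6*x - 7 = 0 has no rational roots; quadratic formula: x = (6 ± √288)/18.
  ⇒ x = 1/3 - 2*sqrt(2)/3 ≈ -0.6095, 1/3 + 2*sqrt(2)/3 ≈ 1.2761

f''(x) = 18*x - 6
Second-derivative test at each critical point:
  f''(-0.6095) = -16.9706 < 0 → local maximum
  f''(1.2761) = 16.9706 > 0 → local minimum

Critical points: x = 1/3 - 2*sqrt(2)/3 ≈ -0.6095 (local maximum); x = 1/3 + 2*sqrt(2)/3 ≈ 1.2761 (local minimum)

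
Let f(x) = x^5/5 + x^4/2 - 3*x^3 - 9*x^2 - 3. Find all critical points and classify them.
f'(x) = x*(x^3 + 2*x^2 - 9*x - 18)

Solve f'(x) = 0:
  Factor: x^4 + 2*x^3 - 9*x^2 - 18*x = x*(x - 3)*(x + 2)*(x + 3) = 0.
  ⇒ x = -3, -2, 0, 3

f''(x) = 4*x^3 + 6*x^2 - 18*x - 18
Second-derivative test at each critical point:
  f''(-3) = -18 < 0 → local maximum
  f''(-2) = 10 > 0 → local minimum
  f''(0) = -18 < 0 → local maximum
  f''(3) = 90 > 0 → local minimum

Critical points: x = -3 (local maximum); x = -2 (local minimum); x = 0 (local maximum); x = 3 (local minimum)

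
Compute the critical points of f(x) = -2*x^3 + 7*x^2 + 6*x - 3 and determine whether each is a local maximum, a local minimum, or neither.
f'(x) = -6*x^2 + 14*x + 6

Solve f'(x) = 0:
  Factor: -6*x^2 + 14*x + 6 = -2*(3*x^2 - 7*x - 3); 3*x^2 - 7*x - 3 = 0 has no rational roots; quadratic formula: x = (7 ± √85)/6.
  ⇒ x = 7/6 - sqrt(85)/6 ≈ -0.3699, 7/6 + sqrt(85)/6 ≈ 2.7033

f''(x) = 14 - 12*x
Second-derivative test at each critical point:
  f''(-0.3699) = 18.4391 > 0 → local minimum
  f''(2.7033) = -18.4391 < 0 → local maximum

Critical points: x = 7/6 - sqrt(85)/6 ≈ -0.3699 (local minimum); x = 7/6 + sqrt(85)/6 ≈ 2.7033 (local maximum)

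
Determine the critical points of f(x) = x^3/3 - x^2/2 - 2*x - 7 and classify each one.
f'(x) = x^2 - x - 2

Solve f'(x) = 0:
  Factor: x^2 - x - 2 = (x - 2)*(x + 1) = 0.
  ⇒ x = -1, 2

f''(x) = 2*x - 1
Second-derivative test at each critical point:
  f''(-1) = -3 < 0 → local maximum
  f''(2) = 3 > 0 → local minimum

Critical points: x = -1 (local maximum); x = 2 (local minimum)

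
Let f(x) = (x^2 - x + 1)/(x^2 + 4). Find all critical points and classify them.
f'(x) = (x^2 + 6*x - 4)/(x^4 + 8*x^2 + 16)

Solve f'(x) = 0:
  f'(x) = (x^2 + 6*x - 4)/(x^2 + 4)^2; the denominator is positive wherever f is defined, so f'(x) = 0 ⇔ x^2 + 6*x - 4 = 0.
  x^2 + 6*x - 4 = 0 has no rational roots; quadratic formula: x = (-6 ± √52)/2.
  ⇒ x = -sqrt(13) - 3 ≈ -6.6056, -3 + sqrt(13) ≈ 0.6056

f''(x) = 2*(-x^3 - 9*x^2 + 12*x + 12)/(x^6 + 12*x^4 + 48*x^2 + 64)
Second-derivative test at each critical point:
  f''(-6.6056) = -0.0032 < 0 → local maximum
  f''(0.6056) = 0.3782 > 0 → local minimum

Critical points: x = -sqrt(13) - 3 ≈ -6.6056 (local maximum); x = -3 + sqrt(13) ≈ 0.6056 (local minimum)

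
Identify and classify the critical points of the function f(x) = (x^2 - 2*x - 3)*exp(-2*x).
f'(x) = 2*(-x^2 + 3*x + 2)*exp(-2*x)

Solve f'(x) = 0:
  f'(x) = (-2*x^2 + 6*x + 4)·exp(-2*x) and exp(-2*x) > 0 for every x, so f'(x) = 0 ⇔ -2*x^2 + 6*x + 4 = 0.
  Factor: -2*x^2 + 6*x + 4 = -2*(x^2 - 3*x - 2); x^2 - 3*x - 2 = 0 has no rational roots; quadratic formula: x = (3 ± √17)/2.
  ⇒ x = 3/2 - sqrt(17)/2 ≈ -0.5616, 3/2 + sqrt(17)/2 ≈ 3.5616

f''(x) = 2*(2*x^2 - 8*x - 1)*exp(-2*x)
Second-derivative test at each critical point:
  f''(-0.5616) = 25.3520 > 0 → local minimum
  f''(3.5616) = -0.0066 < 0 → local maximum

Critical points: x = 3/2 - sqrt(17)/2 ≈ -0.5616 (local minimum); x = 3/2 + sqrt(17)/2 ≈ 3.5616 (local maximum)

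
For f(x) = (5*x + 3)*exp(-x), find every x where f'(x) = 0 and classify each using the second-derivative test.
f'(x) = (2 - 5*x)*exp(-x)

Solve f'(x) = 0:
  f'(x) = (2 - 5*x)·exp(-x) and exp(-x) > 0 for every x, so f'(x) = 0 ⇔ 2 - 5*x = 0.
  2 - 5*x = 0.
  ⇒ x = 2/5

f''(x) = (5*x - 7)*exp(-x)
Second-derivative test at each critical point:
  f''(2/5) = -3.3516 < 0 → local maximum

Critical points: x = 2/5 (local maximum)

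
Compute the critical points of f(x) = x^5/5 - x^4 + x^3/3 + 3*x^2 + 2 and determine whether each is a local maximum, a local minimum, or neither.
f'(x) = x*(x^3 - 4*x^2 + x + 6)

Solve f'(x) = 0:
  Factor: x^4 - 4*x^3 + x^2 + 6*x = x*(x - 3)*(x - 2)*(x + 1) = 0.
  ⇒ x = -1, 0, 2, 3

f''(x) = 4*x^3 - 12*x^2 + 2*x + 6
Second-derivative test at each critical point:
  f''(-1) = -12 < 0 → local maximum
  f''(0) = 6 > 0 → local minimum
  f''(2) = -6 < 0 → local maximum
  f''(3) = 12 > 0 → local minimum

Critical points: x = -1 (local maximum); x = 0 (local minimum); x = 2 (local maximum); x = 3 (local minimum)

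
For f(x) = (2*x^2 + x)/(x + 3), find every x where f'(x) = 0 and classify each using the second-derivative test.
f'(x) = (2*x^2 + 12*x + 3)/(x^2 + 6*x + 9)

Solve f'(x) = 0:
  f'(x) = (2*x^2 + 12*x + 3)/(x + 3)^2; the denominator is positive wherever f is defined, so f'(x) = 0 ⇔ 2*x^2 + 12*x + 3 = 0.
  2*x^2 + 12*x + 3 = 0 has no rational roots; quadratic formula: x = (-12 ± √120)/4.
  ⇒ x = -3 - sqrt(30)/2 ≈ -5.7386, -3 + sqrt(30)/2 ≈ -0.2614

f''(x) = 30/(x^3 + 9*x^2 + 27*x + 27)
Second-derivative test at each critical point:
  f''(-5.7386) = -1.4606 < 0 → local maximum
  f''(-0.2614) = 1.4606 > 0 → local minimum

Critical points: x = -3 - sqrt(30)/2 ≈ -5.7386 (local maximum); x = -3 + sqrt(30)/2 ≈ -0.2614 (local minimum)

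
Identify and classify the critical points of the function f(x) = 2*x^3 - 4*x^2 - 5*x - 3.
f'(x) = 6*x^2 - 8*x - 5

Solve f'(x) = 0:
  6*x^2 - 8*x - 5 = 0 has no rational roots; quadratic formula: x = (8 ± √184)/12.
  ⇒ x = 2/3 - sqrt(46)/6 ≈ -0.4637, 2/3 + sqrt(46)/6 ≈ 1.7971

f''(x) = 12*x - 8
Second-derivative test at each critical point:
  f''(-0.4637) = -13.5647 < 0 → local maximum
  f''(1.7971) = 13.5647 > 0 → local minimum

Critical points: x = 2/3 - sqrt(46)/6 ≈ -0.4637 (local maximum); x = 2/3 + sqrt(46)/6 ≈ 1.7971 (local minimum)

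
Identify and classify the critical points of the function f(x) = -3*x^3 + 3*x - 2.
f'(x) = 3 - 9*x^2

Solve f'(x) = 0:
  Factor: 3 - 9*x^2 = -3*(3*x^2 - 1); 3*x^2 - 1 = 0 has no rational roots; quadratic formula: x = (0 ± √12)/6.
  ⇒ x = -sqrt(3)/3 ≈ -0.5774, sqrt(3)/3 ≈ 0.5774

f''(x) = -18*x
Second-derivative test at each critical point:
  f''(-0.5774) = 10.3923 > 0 → local minimum
  f''(0.5774) = -10.3923 < 0 → local maximum

Critical points: x = -sqrt(3)/3 ≈ -0.5774 (local minimum); x = sqrt(3)/3 ≈ 0.5774 (local maximum)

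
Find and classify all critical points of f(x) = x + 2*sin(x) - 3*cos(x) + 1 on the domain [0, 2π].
f'(x) = 3*sin(x) + 2*cos(x) + 1

Solve f'(x) = 0 on [0, 2π]:
  f'(x) = 0 ⇔ 3*sin(x) + 2*cos(x) = -1. Write the left side as R·cos(x + φ) with R = √(2² + (-3)²) = sqrt(13), cos φ = 2*sqrt(13)/13, sin φ = -3*sqrt(13)/13; then cos(x + φ) = -sqrt(13)/13. Solve for x and keep the solutions lying in [0, 2π].
  ⇒ x = atan((-3 + 4*sqrt(3))/(-6*sqrt(3) - 2)) + pi ≈ 2.8346, atan((-4*sqrt(3) - 3)/(-2 + 6*sqrt(3))) + 2*pi ≈ 5.4141

f''(x) = -2*sin(x) + 3*cos(x)
Second-derivative test at each critical point:
  f''(2.8346) = -3.4641 < 0 → local maximum
  f''(5.4141) = 3.4641 > 0 → local minimum

Critical points: x = atan((-3 + 4*sqrt(3))/(-6*sqrt(3) - 2)) + pi ≈ 2.8346 (local maximum); x = atan((-4*sqrt(3) - 3)/(-2 + 6*sqrt(3))) + 2*pi ≈ 5.4141 (local minimum)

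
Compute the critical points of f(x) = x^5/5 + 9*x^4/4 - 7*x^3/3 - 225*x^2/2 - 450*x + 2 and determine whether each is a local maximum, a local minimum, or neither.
f'(x) = x^4 + 9*x^3 - 7*x^2 - 225*x - 450

Solve f'(x) = 0:
  Factor: x^4 + 9*x^3 - 7*x^2 - 225*x - 450 = (x - 5)*(x + 3)*(x + 5)*(x + 6) = 0.
  ⇒ x = -6, -5, -3, 5

f''(x) = 4*x^3 + 27*x^2 - 14*x - 225
Second-derivative test at each critical point:
  f''(-6) = -33 < 0 → local maximum
  f''(-5) = 20 > 0 → local minimum
  f''(-3) = -48 < 0 → local maximum
  f''(5) = 880 > 0 → local minimum

Critical points: x = -6 (local maximum); x = -5 (local minimum); x = -3 (local maximum); x = 5 (local minimum)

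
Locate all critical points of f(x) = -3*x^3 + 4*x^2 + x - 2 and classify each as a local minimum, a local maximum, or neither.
f'(x) = -9*x^2 + 8*x + 1

Solve f'(x) = 0:
  Factor: -9*x^2 + 8*x + 1 = -(x - 1)*(9*x + 1) = 0.
  ⇒ x = -1/9, 1

f''(x) = 8 - 18*x
Second-derivative test at each critical point:
  f''(-1/9) = 10 > 0 → local minimum
  f''(1) = -10 < 0 → local maximum

Critical points: x = -1/9 (local minimum); x = 1 (local maximum)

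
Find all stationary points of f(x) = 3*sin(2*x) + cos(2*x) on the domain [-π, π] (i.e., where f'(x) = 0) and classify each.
f'(x) = -2*sin(2*x) + 6*cos(2*x)

Solve f'(x) = 0 on [-π, π]:
  f'(x) = 0 ⇔ 3*cos(2*x) = sin(2*x) ⇔ tan(2*x) = 3, i.e. 2*x = arctan(3) + nπ; keep the solutions lying in [-π, π].
  ⇒ x = -pi + atan(3)/2 ≈ -2.5171, -pi/2 + atan(3)/2 ≈ -0.9463, atan(3)/2 ≈ 0.6245, atan(3)/2 + pi/2 ≈ 2.1953

f''(x) = -12*sin(2*x) - 4*cos(2*x)
Second-derivative test at each critical point:
  f''(-2.5171) = -12.6491 < 0 → local maximum
  f''(-0.9463) = 12.6491 > 0 → local minimum
  f''(0.6245) = -12.6491 < 0 → local maximum
  f''(2.1953) = 12.6491 > 0 → local minimum

Critical points: x = -pi + atan(3)/2 ≈ -2.5171 (local maximum); x = -pi/2 + atan(3)/2 ≈ -0.9463 (local minimum); x = atan(3)/2 ≈ 0.6245 (local maximum); x = atan(3)/2 + pi/2 ≈ 2.1953 (local minimum)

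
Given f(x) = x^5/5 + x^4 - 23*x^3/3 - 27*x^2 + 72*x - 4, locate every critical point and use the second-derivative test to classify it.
f'(x) = x^4 + 4*x^3 - 23*x^2 - 54*x + 72

Solve f'(x) = 0:
  Factor: x^4 + 4*x^3 - 23*x^2 - 54*x + 72 = (x - 4)*(x - 1)*(x + 3)*(x + 6) = 0.
  ⇒ x = -6, -3, 1, 4

f''(x) = 4*x^3 + 12*x^2 - 46*x - 54
Second-derivative test at each critical point:
  f''(-6) = -210 < 0 → local maximum
  f''(-3) = 84 > 0 → local minimum
  f''(1) = -84 < 0 → local maximum
  f''(4) = 210 > 0 → local minimum

Critical points: x = -6 (local maximum); x = -3 (local minimum); x = 1 (local maximum); x = 4 (local minimum)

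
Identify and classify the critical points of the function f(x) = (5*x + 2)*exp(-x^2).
f'(x) = (-2*x*(5*x + 2) + 5)*exp(-x^2)

Solve f'(x) = 0:
  f'(x) = (-10*x^2 - 4*x + 5)·exp(-x^2) and exp(-x^2) > 0 for every x, so f'(x) = 0 ⇔ -10*x^2 - 4*x + 5 = 0.
  10*x^2 + 4*x - 5 = 0 has no rational roots; quadratic formula: x = (-4 ± √216)/20.
  ⇒ x = -3*sqrt(6)/10 - 1/5 ≈ -0.9348, -1/5 + 3*sqrt(6)/10 ≈ 0.5348

f''(x) = 2*(2*x^2*(5*x + 2) - 15*x - 2)*exp(-x^2)
Second-derivative test at each critical point:
  f''(-0.9348) = 6.1331 > 0 → local minimum
  f''(0.5348) = -11.0406 < 0 → local maximum

Critical points: x = -3*sqrt(6)/10 - 1/5 ≈ -0.9348 (local minimum); x = -1/5 + 3*sqrt(6)/10 ≈ 0.5348 (local maximum)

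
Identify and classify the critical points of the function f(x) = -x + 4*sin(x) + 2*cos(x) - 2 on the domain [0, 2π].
f'(x) = -2*sin(x) + 4*cos(x) - 1

Solve f'(x) = 0 on [0, 2π]:
  f'(x) = 0 ⇔ -2*sin(x) + 4*cos(x) = 1. Write the left side as R·cos(x + φ) with R = √(4² + 2²) = 2*sqrt(5), cos φ = 2*sqrt(5)/5, sin φ = sqrt(5)/5; then cos(x + φ) = sqrt(5)/10. Solve for x and keep the solutions lying in [0, 2π].
  ⇒ x = atan((-1 + 2*sqrt(19))/(2 + sqrt(19))) ≈ 0.8816, atan((-2*sqrt(19) - 1)/(2 - sqrt(19))) + pi ≈ 4.4743

f''(x) = -4*sin(x) - 2*cos(x)
Second-derivative test at each critical point:
  f''(0.8816) = -4.3589 < 0 → local maximum
  f''(4.4743) = 4.3589 > 0 → local minimum

Critical points: x = atan((-1 + 2*sqrt(19))/(2 + sqrt(19))) ≈ 0.8816 (local maximum); x = atan((-2*sqrt(19) - 1)/(2 - sqrt(19))) + pi ≈ 4.4743 (local minimum)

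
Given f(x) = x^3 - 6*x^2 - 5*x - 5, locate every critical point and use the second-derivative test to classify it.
f'(x) = 3*x^2 - 12*x - 5

Solve f'(x) = 0:
  3*x^2 - 12*x - 5 = 0 has no rational roots; quadratic formula: x = (12 ± √204)/6.
  ⇒ x = 2 - sqrt(51)/3 ≈ -0.3805, 2 + sqrt(51)/3 ≈ 4.3805

f''(x) = 6*x - 12
Second-derivative test at each critical point:
  f''(-0.3805) = -14.2829 < 0 → local maximum
  f''(4.3805) = 14.2829 > 0 → local minimum

Critical points: x = 2 - sqrt(51)/3 ≈ -0.3805 (local maximum); x = 2 + sqrt(51)/3 ≈ 4.3805 (local minimum)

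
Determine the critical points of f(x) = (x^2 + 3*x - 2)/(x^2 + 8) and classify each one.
f'(x) = (-3*x^2 + 20*x + 24)/(x^4 + 16*x^2 + 64)

Solve f'(x) = 0:
  f'(x) = -(3*x^2 - 20*x - 24)/(x^2 + 8)^2; the denominator is positive wherever f is defined, so f'(x) = 0 ⇔ -3*x^2 + 20*x + 24 = 0.
  3*x^2 - 20*x - 24 = 0 has no rational roots; quadratic formula: x = (20 ± √688)/6.
  ⇒ x = 10/3 - 2*sqrt(43)/3 ≈ -1.0383, 10/3 + 2*sqrt(43)/3 ≈ 7.7050

f''(x) = 2*(3*x^3 - 30*x^2 - 72*x + 80)/(x^6 + 24*x^4 + 192*x^2 + 512)
Second-derivative test at each critical point:
  f''(-1.0383) = 0.3183 > 0 → local minimum
  f''(7.7050) = -0.0058 < 0 → local maximum

Critical points: x = 10/3 - 2*sqrt(43)/3 ≈ -1.0383 (local minimum); x = 10/3 + 2*sqrt(43)/3 ≈ 7.7050 (local maximum)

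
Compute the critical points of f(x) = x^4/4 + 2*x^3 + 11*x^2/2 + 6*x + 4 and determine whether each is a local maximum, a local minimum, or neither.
f'(x) = x^3 + 6*x^2 + 11*x + 6

Solve f'(x) = 0:
  Factor: x^3 + 6*x^2 + 11*x + 6 = (x + 1)*(x + 2)*(x + 3) = 0.
  ⇒ x = -3, -2, -1

f''(x) = 3*x^2 + 12*x + 11
Second-derivative test at each critical point:
  f''(-3) = 2 > 0 → local minimum
  f''(-2) = -1 < 0 → local maximum
  f''(-1) = 2 > 0 → local minimum

Critical points: x = -3 (local minimum); x = -2 (local maximum); x = -1 (local minimum)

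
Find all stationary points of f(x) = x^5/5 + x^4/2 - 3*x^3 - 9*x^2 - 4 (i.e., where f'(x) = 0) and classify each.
f'(x) = x*(x^3 + 2*x^2 - 9*x - 18)

Solve f'(x) = 0:
  Factor: x^4 + 2*x^3 - 9*x^2 - 18*x = x*(x - 3)*(x + 2)*(x + 3) = 0.
  ⇒ x = -3, -2, 0, 3

f''(x) = 4*x^3 + 6*x^2 - 18*x - 18
Second-derivative test at each critical point:
  f''(-3) = -18 < 0 → local maximum
  f''(-2) = 10 > 0 → local minimum
  f''(0) = -18 < 0 → local maximum
  f''(3) = 90 > 0 → local minimum

Critical points: x = -3 (local maximum); x = -2 (local minimum); x = 0 (local maximum); x = 3 (local minimum)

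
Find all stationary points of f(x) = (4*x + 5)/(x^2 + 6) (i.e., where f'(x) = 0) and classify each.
f'(x) = 2*(-2*x^2 - 5*x + 12)/(x^4 + 12*x^2 + 36)

Solve f'(x) = 0:
  f'(x) = -2*(x + 4)*(2*x - 3)/(x^2 + 6)^2; the denominator is positive wherever f is defined, so f'(x) = 0 ⇔ -4*x^2 - 10*x + 24 = 0.
  Factor: -4*x^2 - 10*x + 24 = -2*(x + 4)*(2*x - 3) = 0.
  ⇒ x = -4, 3/2

f''(x) = 2*(4*x^2*(4*x + 5) - (12*x + 5)*(x^2 + 6))/(x^2 + 6)^3
Second-derivative test at each critical point:
  f''(-4) = 1/22 > 0 → local minimum
  f''(3/2) = -32/99 < 0 → local maximum

Critical points: x = -4 (local minimum); x = 3/2 (local maximum)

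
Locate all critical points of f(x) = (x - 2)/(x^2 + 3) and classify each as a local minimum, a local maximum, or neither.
f'(x) = (x^2 - 2*x*(x - 2) + 3)/(x^2 + 3)^2

Solve f'(x) = 0:
  f'(x) = -(x^2 - 4*x - 3)/(x^2 + 3)^2; the denominator is positive wherever f is defined, so f'(x) = 0 ⇔ -x^2 + 4*x + 3 = 0.
  x^2 - 4*x - 3 = 0 has no rational roots; quadratic formula: x = (4 ± √28)/2.
  ⇒ x = 2 - sqrt(7) ≈ -0.6458, 2 + sqrt(7) ≈ 4.6458

f''(x) = 2*(4*x^2*(x - 2) + (2 - 3*x)*(x^2 + 3))/(x^2 + 3)^3
Second-derivative test at each critical point:
  f''(-0.6458) = 0.4532 > 0 → local minimum
  f''(4.6458) = -0.0088 < 0 → local maximum

Critical points: x = 2 - sqrt(7) ≈ -0.6458 (local minimum); x = 2 + sqrt(7) ≈ 4.6458 (local maximum)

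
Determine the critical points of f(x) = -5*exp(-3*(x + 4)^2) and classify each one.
f'(x) = 30*(x + 4)*exp(-3*(x + 4)^2)

Solve f'(x) = 0:
  f'(x) = (30*x + 120)·exp(-3*(x + 4)^2) and exp(-3*(x + 4)^2) > 0 for every x, so f'(x) = 0 ⇔ 30*x + 120 = 0.
  Factor: 30*x + 120 = 30*(x + 4) = 0.
  ⇒ x = -4

f''(x) = 30*(1 - 6*(x + 4)^2)*exp(-3*(x + 4)^2)
Second-derivative test at each critical point:
  f''(-4) = 30 > 0 → local minimum

Critical points: x = -4 (local minimum)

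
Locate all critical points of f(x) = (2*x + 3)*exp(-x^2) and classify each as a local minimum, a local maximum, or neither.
f'(x) = 2*(-x*(2*x + 3) + 1)*exp(-x^2)

Solve f'(x) = 0:
  f'(x) = (-4*x^2 - 6*x + 2)·exp(-x^2) and exp(-x^2) > 0 for every x, so f'(x) = 0 ⇔ -4*x^2 - 6*x + 2 = 0.
  Factor: -4*x^2 - 6*x + 2 = -2*(2*x^2 + 3*x - 1); 2*x^2 + 3*x - 1 = 0 has no rational roots; quadratic formula: x = (-3 ± √17)/4.
  ⇒ x = -sqrt(17)/4 - 3/4 ≈ -1.7808, -3/4 + sqrt(17)/4 ≈ 0.2808

f''(x) = 2*(2*x^2*(2*x + 3) - 6*x - 3)*exp(-x^2)
Second-derivative test at each critical point:
  f''(-1.7808) = 0.3460 > 0 → local minimum
  f''(0.2808) = -7.6211 < 0 → local maximum

Critical points: x = -sqrt(17)/4 - 3/4 ≈ -1.7808 (local minimum); x = -3/4 + sqrt(17)/4 ≈ 0.2808 (local maximum)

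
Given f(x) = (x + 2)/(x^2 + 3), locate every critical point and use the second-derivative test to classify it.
f'(x) = (x^2 - 2*x*(x + 2) + 3)/(x^2 + 3)^2

Solve f'(x) = 0:
  f'(x) = -(x^2 + 4*x - 3)/(x^2 + 3)^2; the denominator is positive wherever f is defined, so f'(x) = 0 ⇔ -x^2 - 4*x + 3 = 0.
  x^2 + 4*x - 3 = 0 has no rational roots; quadratic formula: x = (-4 ± √28)/2.
  ⇒ x = -sqrt(7) - 2 ≈ -4.6458, -2 + sqrt(7) ≈ 0.6458

f''(x) = 2*(4*x^2*(x + 2) - (3*x + 2)*(x^2 + 3))/(x^2 + 3)^3
Second-derivative test at each critical point:
  f''(-4.6458) = 0.0088 > 0 → local minimum
  f''(0.6458) = -0.4532 < 0 → local maximum

Critical points: x = -sqrt(7) - 2 ≈ -4.6458 (local minimum); x = -2 + sqrt(7) ≈ 0.6458 (local maximum)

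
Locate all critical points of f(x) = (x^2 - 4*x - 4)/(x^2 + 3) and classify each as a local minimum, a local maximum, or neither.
f'(x) = 2*(2*x^2 + 7*x - 6)/(x^4 + 6*x^2 + 9)

Solve f'(x) = 0:
  f'(x) = 2*(2*x^2 + 7*x - 6)/(x^2 + 3)^2; the denominator is positive wherever f is defined, so f'(x) = 0 ⇔ 4*x^2 + 14*x - 12 = 0.
  Factor: 4*x^2 + 14*x - 12 = 2*(2*x^2 + 7*x - 6); 2*x^2 + 7*x - 6 = 0 has no rational roots; quadratic formula: x = (-7 ± √97)/4.
  ⇒ x = -sqrt(97)/4 - 7/4 ≈ -4.2122, -7/4 + sqrt(97)/4 ≈ 0.7122

f''(x) = 2*(-4*x^3 - 21*x^2 + 36*x + 21)/(x^6 + 9*x^4 + 27*x^2 + 27)
Second-derivative test at each critical point:
  f''(-4.2122) = -0.0458 < 0 → local maximum
  f''(0.7122) = 1.6013 > 0 → local minimum

Critical points: x = -sqrt(97)/4 - 7/4 ≈ -4.2122 (local maximum); x = -7/4 + sqrt(97)/4 ≈ 0.7122 (local minimum)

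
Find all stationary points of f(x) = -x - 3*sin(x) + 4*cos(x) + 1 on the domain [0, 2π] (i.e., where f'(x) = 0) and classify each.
f'(x) = -4*sin(x) - 3*cos(x) - 1

Solve f'(x) = 0 on [0, 2π]:
  f'(x) = 0 ⇔ -4*sin(x) - 3*cos(x) = 1. Write the left side as R·cos(x + φ) with R = √((-3)² + 4²) = 5, cos φ = -3/5, sin φ = 4/5; then cos(x + φ) = 1/5. Solve for x and keep the solutions lying in [0, 2π].
  ⇒ x = atan((-4 + 6*sqrt(6))/(-8*sqrt(6) - 3)) + pi ≈ 2.6994, atan((-6*sqrt(6) - 4)/(-3 + 8*sqrt(6))) + 2*pi ≈ 5.4383

f''(x) = 3*sin(x) - 4*cos(x)
Second-derivative test at each critical point:
  f''(2.6994) = 4.8990 > 0 → local minimum
  f''(5.4383) = -4.8990 < 0 → local maximum

Critical points: x = atan((-4 + 6*sqrt(6))/(-8*sqrt(6) - 3)) + pi ≈ 2.6994 (local minimum); x = atan((-6*sqrt(6) - 4)/(-3 + 8*sqrt(6))) + 2*pi ≈ 5.4383 (local maximum)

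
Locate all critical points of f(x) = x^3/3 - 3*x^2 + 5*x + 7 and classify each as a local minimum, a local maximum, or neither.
f'(x) = x^2 - 6*x + 5

Solve f'(x) = 0:
  Factor: x^2 - 6*x + 5 = (x - 5)*(x - 1) = 0.
  ⇒ x = 1, 5

f''(x) = 2*x - 6
Second-derivative test at each critical point:
  f''(1) = -4 < 0 → local maximum
  f''(5) = 4 > 0 → local minimum

Critical points: x = 1 (local maximum); x = 5 (local minimum)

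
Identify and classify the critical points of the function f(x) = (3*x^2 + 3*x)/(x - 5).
f'(x) = 3*(x^2 - 10*x - 5)/(x^2 - 10*x + 25)

Solve f'(x) = 0:
  f'(x) = 3*(x^2 - 10*x - 5)/(x - 5)^2; the denominator is positive wherever f is defined, so f'(x) = 0 ⇔ 3*x^2 - 30*x - 15 = 0.
  Factor: 3*x^2 - 30*x - 15 = 3*(x^2 - 10*x - 5); x^2 - 10*x - 5 = 0 has no rational roots; quadratic formula: x = (10 ± √120)/2.
  ⇒ x = 5 - sqrt(30) ≈ -0.4772, 5 + sqrt(30) ≈ 10.4772

f''(x) = 180/(x^3 - 15*x^2 + 75*x - 125)
Second-derivative test at each critical point:
  f''(-0.4772) = -1.0954 < 0 → local maximum
  f''(10.4772) = 1.0954 > 0 → local minimum

Critical points: x = 5 - sqrt(30) ≈ -0.4772 (local maximum); x = 5 + sqrt(30) ≈ 10.4772 (local minimum)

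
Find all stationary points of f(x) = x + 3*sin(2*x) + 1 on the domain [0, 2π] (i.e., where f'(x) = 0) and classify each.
f'(x) = 6*cos(2*x) + 1

Solve f'(x) = 0 on [0, 2π]:
  f'(x) = 0 ⇔ cos(2*x) = -1/6, i.e. 2*x = ±arccos(-1/6) + 2nπ; keep the solutions lying in [0, 2π].
  ⇒ x = acos(-1/6)/2 ≈ 0.8691, pi - acos(-1/6)/2 ≈ 2.2725, acos(-1/6)/2 + pi ≈ 4.0107, -acos(-1/6)/2 + 2*pi ≈ 5.4141

f''(x) = -12*sin(2*x)
Second-derivative test at each critical point:
  f''(0.8691) = -11.8322 < 0 → local maximum
  f''(2.2725) = 11.8322 > 0 → local minimum
  f''(4.0107) = -11.8322 < 0 → local maximum
  f''(5.4141) = 11.8322 > 0 → local minimum

Critical points: x = acos(-1/6)/2 ≈ 0.8691 (local maximum); x = pi - acos(-1/6)/2 ≈ 2.2725 (local minimum); x = acos(-1/6)/2 + pi ≈ 4.0107 (local maximum); x = -acos(-1/6)/2 + 2*pi ≈ 5.4141 (local minimum)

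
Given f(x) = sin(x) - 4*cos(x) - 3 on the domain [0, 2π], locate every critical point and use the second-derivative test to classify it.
f'(x) = 4*sin(x) + cos(x)

Solve f'(x) = 0 on [0, 2π]:
  f'(x) = 0 ⇔ cos(x) = -4*sin(x) ⇔ tan(x) = -1/4, i.e. x = arctan(-1/4) + nπ; keep the solutions lying in [0, 2π].
  ⇒ x = pi - atan(1/4) ≈ 2.8966, -atan(1/4) + 2*pi ≈ 6.0382

f''(x) = -sin(x) + 4*cos(x)
Second-derivative test at each critical point:
  f''(2.8966) = -4.1231 < 0 → local maximum
  f''(6.0382) = 4.1231 > 0 → local minimum

Critical points: x = pi - atan(1/4) ≈ 2.8966 (local maximum); x = -atan(1/4) + 2*pi ≈ 6.0382 (local minimum)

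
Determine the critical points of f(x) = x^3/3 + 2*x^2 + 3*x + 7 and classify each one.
f'(x) = x^2 + 4*x + 3

Solve f'(x) = 0:
  Factor: x^2 + 4*x + 3 = (x + 1)*(x + 3) = 0.
  ⇒ x = -3, -1

f''(x) = 2*x + 4
Second-derivative test at each critical point:
  f''(-3) = -2 < 0 → local maximum
  f''(-1) = 2 > 0 → local minimum

Critical points: x = -3 (local maximum); x = -1 (local minimum)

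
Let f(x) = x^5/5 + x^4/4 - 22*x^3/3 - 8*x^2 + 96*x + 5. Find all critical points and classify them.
f'(x) = x^4 + x^3 - 22*x^2 - 16*x + 96

Solve f'(x) = 0:
  Factor: x^4 + x^3 - 22*x^2 - 16*x + 96 = (x - 4)*(x - 2)*(x + 3)*(x + 4) = 0.
  ⇒ x = -4, -3, 2, 4

f''(x) = 4*x^3 + 3*x^2 - 44*x - 16
Second-derivative test at each critical point:
  f''(-4) = -48 < 0 → local maximum
  f''(-3) = 35 > 0 → local minimum
  f''(2) = -60 < 0 → local maximum
  f''(4) = 112 > 0 → local minimum

Critical points: x = -4 (local maximum); x = -3 (local minimum); x = 2 (local maximum); x = 4 (local minimum)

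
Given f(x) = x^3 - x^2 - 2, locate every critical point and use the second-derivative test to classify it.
f'(x) = x*(3*x - 2)

Solve f'(x) = 0:
  Factor: 3*x^2 - 2*x = x*(3*x - 2) = 0.
  ⇒ x = 0, 2/3

f''(x) = 6*x - 2
Second-derivative test at each critical point:
  f''(0) = -2 < 0 → local maximum
  f''(2/3) = 2 > 0 → local minimum

Critical points: x = 0 (local maximum); x = 2/3 (local minimum)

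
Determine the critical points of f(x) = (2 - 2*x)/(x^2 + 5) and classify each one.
f'(x) = 2*(-x^2 + 2*x*(x - 1) - 5)/(x^2 + 5)^2

Solve f'(x) = 0:
  f'(x) = 2*(x^2 - 2*x - 5)/(x^2 + 5)^2; the denominator is positive wherever f is defined, so f'(x) = 0 ⇔ 2*x^2 - 4*x - 10 = 0.
  Factor: 2*x^2 - 4*x - 10 = 2*(x^2 - 2*x - 5); x^2 - 2*x - 5 = 0 has no rational roots; quadratic formula: x = (2 ± √24)/2.
  ⇒ x = 1 - sqrt(6) ≈ -1.4495, 1 + sqrt(6) ≈ 3.4495

f''(x) = 4*(4*x^2*(1 - x) + (3*x - 1)*(x^2 + 5))/(x^2 + 5)^3
Second-derivative test at each critical point:
  f''(-1.4495) = -0.1943 < 0 → local maximum
  f''(3.4495) = 0.0343 > 0 → local minimum

Critical points: x = 1 - sqrt(6) ≈ -1.4495 (local maximum); x = 1 + sqrt(6) ≈ 3.4495 (local minimum)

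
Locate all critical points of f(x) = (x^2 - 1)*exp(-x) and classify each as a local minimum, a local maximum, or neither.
f'(x) = (-x^2 + 2*x + 1)*exp(-x)

Solve f'(x) = 0:
  f'(x) = (-x^2 + 2*x + 1)·exp(-x) and exp(-x) > 0 for every x, so f'(x) = 0 ⇔ -x^2 + 2*x + 1 = 0.
  x^2 - 2*x - 1 = 0 has no rational roots; quadratic formula: x = (2 ± √8)/2.
  ⇒ x = 1 - sqrt(2) ≈ -0.4142, 1 + sqrt(2) ≈ 2.4142

f''(x) = (x^2 - 4*x + 1)*exp(-x)
Second-derivative test at each critical point:
  f''(-0.4142) = 4.2799 > 0 → local minimum
  f''(2.4142) = -0.2530 < 0 → local maximum

Critical points: x = 1 - sqrt(2) ≈ -0.4142 (local minimum); x = 1 + sqrt(2) ≈ 2.4142 (local maximum)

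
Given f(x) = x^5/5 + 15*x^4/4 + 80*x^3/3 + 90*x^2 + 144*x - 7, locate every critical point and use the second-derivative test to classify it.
f'(x) = x^4 + 15*x^3 + 80*x^2 + 180*x + 144

Solve f'(x) = 0:
  Factor: x^4 + 15*x^3 + 80*x^2 + 180*x + 144 = (x + 2)*(x + 3)*(x + 4)*(x + 6) = 0.
  ⇒ x = -6, -4, -3, -2

f''(x) = 4*x^3 + 45*x^2 + 160*x + 180
Second-derivative test at each critical point:
  f''(-6) = -24 < 0 → local maximum
  f''(-4) = 4 > 0 → local minimum
  f''(-3) = -3 < 0 → local maximum
  f''(-2) = 8 > 0 → local minimum

Critical points: x = -6 (local maximum); x = -4 (local minimum); x = -3 (local maximum); x = -2 (local minimum)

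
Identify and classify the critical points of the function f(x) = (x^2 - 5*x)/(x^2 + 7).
f'(x) = (5*x^2 + 14*x - 35)/(x^4 + 14*x^2 + 49)

Solve f'(x) = 0:
  f'(x) = (5*x^2 + 14*x - 35)/(x^2 + 7)^2; the denominator is positive wherever f is defined, so f'(x) = 0 ⇔ 5*x^2 + 14*x - 35 = 0.
  5*x^2 + 14*x - 35 = 0 has no rational roots; quadratic formula: x = (-14 ± √896)/10.
  ⇒ x = -4*sqrt(14)/5 - 7/5 ≈ -4.3933, -7/5 + 4*sqrt(14)/5 ≈ 1.5933

f''(x) = 2*(-5*x^3 - 21*x^2 + 105*x + 49)/(x^6 + 21*x^4 + 147*x^2 + 343)
Second-derivative test at each critical point:
  f''(-4.3933) = -0.0433 < 0 → local maximum
  f''(1.5933) = 0.3290 > 0 → local minimum

Critical points: x = -4*sqrt(14)/5 - 7/5 ≈ -4.3933 (local maximum); x = -7/5 + 4*sqrt(14)/5 ≈ 1.5933 (local minimum)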